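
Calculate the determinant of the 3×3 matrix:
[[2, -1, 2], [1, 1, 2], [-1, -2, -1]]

Expansion along first row:
det = 2·det([[1,2],[-2,-1]]) - -1·det([[1,2],[-1,-1]]) + 2·det([[1,1],[-1,-2]])
    = 2·(1·-1 - 2·-2) - -1·(1·-1 - 2·-1) + 2·(1·-2 - 1·-1)
    = 2·3 - -1·1 + 2·-1
    = 6 + 1 + -2 = 5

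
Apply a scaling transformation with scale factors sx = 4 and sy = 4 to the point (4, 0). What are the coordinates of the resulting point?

Scaling matrix:
[[4, 0], [0, 4]]
Result: (4 × 4, 0 × 4) = (16, 0)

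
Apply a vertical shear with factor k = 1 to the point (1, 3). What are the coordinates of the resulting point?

Shear matrix for vertical shear with factor k = 1:
[[1, 0], [1, 1]]
Result: (1, 3) → (1, 4)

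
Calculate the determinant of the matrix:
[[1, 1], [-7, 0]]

For a 2×2 matrix [[a, b], [c, d]], det = ad - bc
det = (1)(0) - (1)(-7) = 0 - -7 = 7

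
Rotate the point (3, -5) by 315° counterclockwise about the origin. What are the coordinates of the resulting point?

Rotation matrix for 315°: [[cos 315°, -sin 315°], [sin 315°, cos 315°]] ≈ [[0.707107, 0.707107], [-0.707107, 0.707107]]
[[0.707107, 0.707107], [-0.707107, 0.707107]] × [3, -5]ᵀ ≈ [-1.4142, -5.6569]ᵀ
Result: (-1.4142, -5.6569)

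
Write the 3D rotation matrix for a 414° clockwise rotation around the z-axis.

Rotation matrix for clockwise 414° around z-axis:
A clockwise rotation by 414° is a counterclockwise rotation by -414°.
cos(-414°) = 0.5878, sin(-414°) = -0.8090
Result: [[0.5878, 0.8090, 0], [-0.8090, 0.5878, 0], [0, 0, 1]]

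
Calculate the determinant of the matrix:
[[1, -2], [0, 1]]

For a 2×2 matrix [[a, b], [c, d]], det = ad - bc
det = (1)(1) - (-2)(0) = 1 - 0 = 1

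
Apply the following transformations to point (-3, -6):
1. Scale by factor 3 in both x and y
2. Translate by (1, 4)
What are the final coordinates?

Step 1: Scale (-3, -6) by 3 → (-9, -18)
Step 2: Translate by (1, 4) → (-8, -14)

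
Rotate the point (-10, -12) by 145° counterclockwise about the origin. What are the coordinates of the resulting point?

Rotation matrix for 145°: [[cos 145°, -sin 145°], [sin 145°, cos 145°]] ≈ [[-0.819152, -0.573576], [0.573576, -0.819152]]
[[-0.819152, -0.573576], [0.573576, -0.819152]] × [-10, -12]ᵀ ≈ [15.0744, 4.0941]ᵀ
Result: (15.0744, 4.0941)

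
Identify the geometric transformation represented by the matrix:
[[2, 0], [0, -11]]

This matrix represents: non-uniform scaling by sx = 2, sy = -11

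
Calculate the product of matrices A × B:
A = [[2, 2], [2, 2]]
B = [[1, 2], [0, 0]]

Matrix multiplication:
C[0][0] = 2×1 + 2×0 = 2
C[0][1] = 2×2 + 2×0 = 4
C[1][0] = 2×1 + 2×0 = 2
C[1][1] = 2×2 + 2×0 = 4
Result: [[2, 4], [2, 4]]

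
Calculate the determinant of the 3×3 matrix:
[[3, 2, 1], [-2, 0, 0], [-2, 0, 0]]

Expansion along first row:
det = 3·det([[0,0],[0,0]]) - 2·det([[-2,0],[-2,0]]) + 1·det([[-2,0],[-2,0]])
    = 3·(0·0 - 0·0) - 2·(-2·0 - 0·-2) + 1·(-2·0 - 0·-2)
    = 3·0 - 2·0 + 1·0
    = 0 + 0 + 0 = 0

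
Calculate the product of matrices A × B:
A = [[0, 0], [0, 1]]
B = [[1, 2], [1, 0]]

Matrix multiplication:
C[0][0] = 0×1 + 0×1 = 0
C[0][1] = 0×2 + 0×0 = 0
C[1][0] = 0×1 + 1×1 = 1
C[1][1] = 0×2 + 1×0 = 0
Result: [[0, 0], [1, 0]]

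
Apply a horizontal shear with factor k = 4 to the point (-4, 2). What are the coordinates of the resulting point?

Shear matrix for horizontal shear with factor k = 4:
[[1, 4], [0, 1]]
Result: (-4, 2) → (4, 2)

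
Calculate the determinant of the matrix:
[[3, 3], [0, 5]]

For a 2×2 matrix [[a, b], [c, d]], det = ad - bc
det = (3)(5) - (3)(0) = 15 - 0 = 15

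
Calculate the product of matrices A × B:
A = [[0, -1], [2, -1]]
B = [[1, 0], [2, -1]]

Matrix multiplication:
C[0][0] = 0×1 + -1×2 = -2
C[0][1] = 0×0 + -1×-1 = 1
C[1][0] = 2×1 + -1×2 = 0
C[1][1] = 2×0 + -1×-1 = 1
Result: [[-2, 1], [0, 1]]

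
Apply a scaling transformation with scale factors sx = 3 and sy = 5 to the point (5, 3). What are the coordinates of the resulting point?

Scaling matrix:
[[3, 0], [0, 5]]
Result: (5 × 3, 3 × 5) = (15, 15)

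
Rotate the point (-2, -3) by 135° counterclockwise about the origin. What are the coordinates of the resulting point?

Rotation matrix for 135°: [[cos 135°, -sin 135°], [sin 135°, cos 135°]] ≈ [[-0.707107, -0.707107], [0.707107, -0.707107]]
[[-0.707107, -0.707107], [0.707107, -0.707107]] × [-2, -3]ᵀ ≈ [3.5355, 0.7071]ᵀ
Result: (3.5355, 0.7071)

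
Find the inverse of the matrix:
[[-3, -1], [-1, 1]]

For [[a,b],[c,d]], inverse = (1/det)·[[d,-b],[-c,a]]
det = (-3)(1) - (-1)(-1) = -3 - 1 = -4
Inverse = (1/-4)·[[1, 1], [1, -3]]
= [[-1/4, -1/4], [-1/4, 3/4]]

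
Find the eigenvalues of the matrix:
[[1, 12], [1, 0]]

Characteristic equation: det(A - λI) = 0
λ² - (trace)λ + (det) = 0
trace = 1 + 0 = 1, det = (1)(0) - (12)(1) = -12
λ² - (1)λ + (-12) = 0
λ = (1 ± √((1)² - 4·(-12))) / 2 = (1 ± √49) / 2
Solving: λ = -3, 4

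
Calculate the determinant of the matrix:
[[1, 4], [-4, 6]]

For a 2×2 matrix [[a, b], [c, d]], det = ad - bc
det = (1)(6) - (4)(-4) = 6 - -16 = 22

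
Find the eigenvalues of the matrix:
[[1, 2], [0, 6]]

Characteristic equation: det(A - λI) = 0
λ² - (trace)λ + (det) = 0
trace = 1 + 6 = 7, det = (1)(6) - (2)(0) = 6
λ² - (7)λ + (6) = 0
λ = (7 ± √((7)² - 4·(6))) / 2 = (7 ± √25) / 2
Solving: λ = 1, 6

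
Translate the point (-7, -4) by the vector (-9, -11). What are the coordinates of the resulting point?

Translation by (-9, -11) (homogeneous matrix [[1, 0, -9], [0, 1, -11], [0, 0, 1]]):
x' = -7 + -9 = -16
y' = -4 + -11 = -15
Result: (-16, -15)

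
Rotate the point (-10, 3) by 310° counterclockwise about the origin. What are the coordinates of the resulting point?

Rotation matrix for 310°: [[cos 310°, -sin 310°], [sin 310°, cos 310°]] ≈ [[0.642788, 0.766044], [-0.766044, 0.642788]]
[[0.642788, 0.766044], [-0.766044, 0.642788]] × [-10, 3]ᵀ ≈ [-4.1297, 9.5888]ᵀ
Result: (-4.1297, 9.5888)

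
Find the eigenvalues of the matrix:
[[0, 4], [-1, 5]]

Characteristic equation: det(A - λI) = 0
λ² - (trace)λ + (det) = 0
trace = 0 + 5 = 5, det = (0)(5) - (4)(-1) = 4
λ² - (5)λ + (4) = 0
λ = (5 ± √((5)² - 4·(4))) / 2 = (5 ± √9) / 2
Solving: λ = 1, 4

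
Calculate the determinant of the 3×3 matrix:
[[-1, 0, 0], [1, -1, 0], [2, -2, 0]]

Expansion along first row:
det = -1·det([[-1,0],[-2,0]]) - 0·det([[1,0],[2,0]]) + 0·det([[1,-1],[2,-2]])
    = -1·(-1·0 - 0·-2) - 0·(1·0 - 0·2) + 0·(1·-2 - -1·2)
    = -1·0 - 0·0 + 0·0
    = 0 + 0 + 0 = 0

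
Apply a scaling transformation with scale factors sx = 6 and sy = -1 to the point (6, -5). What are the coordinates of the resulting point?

Scaling matrix:
[[6, 0], [0, -1]]
Result: (6 × 6, -5 × -1) = (36, 5)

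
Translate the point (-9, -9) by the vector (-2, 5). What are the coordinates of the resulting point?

Translation by (-2, 5) (homogeneous matrix [[1, 0, -2], [0, 1, 5], [0, 0, 1]]):
x' = -9 + -2 = -11
y' = -9 + 5 = -4
Result: (-11, -4)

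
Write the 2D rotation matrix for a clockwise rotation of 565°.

Rotation matrix formula: [[cos θ, -sin θ], [sin θ, cos θ]]
A clockwise rotation by 565° is equivalent to a counterclockwise rotation by -565°.
For θ = -565°:
cos(-565°) = -0.9063
sin(-565°) = 0.4226
Result: [[-0.9063, -0.4226], [0.4226, -0.9063]]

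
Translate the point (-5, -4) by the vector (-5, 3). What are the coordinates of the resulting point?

Translation by (-5, 3) (homogeneous matrix [[1, 0, -5], [0, 1, 3], [0, 0, 1]]):
x' = -5 + -5 = -10
y' = -4 + 3 = -1
Result: (-10, -1)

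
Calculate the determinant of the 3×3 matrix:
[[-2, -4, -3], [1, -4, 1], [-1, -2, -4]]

Expansion along first row:
det = -2·det([[-4,1],[-2,-4]]) - -4·det([[1,1],[-1,-4]]) + -3·det([[1,-4],[-1,-2]])
    = -2·(-4·-4 - 1·-2) - -4·(1·-4 - 1·-1) + -3·(1·-2 - -4·-1)
    = -2·18 - -4·-3 + -3·-6
    = -36 + -12 + 18 = -30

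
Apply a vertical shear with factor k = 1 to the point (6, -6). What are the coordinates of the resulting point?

Shear matrix for vertical shear with factor k = 1:
[[1, 0], [1, 1]]
Result: (6, -6) → (6, 0)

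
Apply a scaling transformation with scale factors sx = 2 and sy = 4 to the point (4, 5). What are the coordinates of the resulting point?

Scaling matrix:
[[2, 0], [0, 4]]
Result: (4 × 2, 5 × 4) = (8, 20)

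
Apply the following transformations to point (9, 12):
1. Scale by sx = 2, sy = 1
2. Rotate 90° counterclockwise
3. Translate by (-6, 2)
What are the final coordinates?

Step 1: Scale → (18, 12)
Step 2: Rotate 90° → (-12, 18)
Step 3: Translate → (-18, 20)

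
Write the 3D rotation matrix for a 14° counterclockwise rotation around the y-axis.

Rotation matrix for counterclockwise 14° around y-axis:
cos(14°) = 0.9703, sin(14°) = 0.2419
Result: [[0.9703, 0, 0.2419], [0, 1, 0], [-0.2419, 0, 0.9703]]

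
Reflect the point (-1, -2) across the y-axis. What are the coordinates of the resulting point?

Reflection across y-axis: (-1, -2) → (1, -2)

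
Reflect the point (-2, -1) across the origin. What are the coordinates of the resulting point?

Reflection across origin: (-2, -1) → (2, 1)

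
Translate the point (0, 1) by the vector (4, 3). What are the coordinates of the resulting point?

Translation by (4, 3) (homogeneous matrix [[1, 0, 4], [0, 1, 3], [0, 0, 1]]):
x' = 0 + 4 = 4
y' = 1 + 3 = 4
Result: (4, 4)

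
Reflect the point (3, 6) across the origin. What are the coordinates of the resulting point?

Reflection across origin: (3, 6) → (-3, -6)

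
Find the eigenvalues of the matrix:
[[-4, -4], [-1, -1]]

Characteristic equation: det(A - λI) = 0
λ² - (trace)λ + (det) = 0
trace = -4 + -1 = -5, det = (-4)(-1) - (-4)(-1) = 0
λ² - (-5)λ + (0) = 0
λ = (-5 ± √((-5)² - 4·(0))) / 2 = (-5 ± √25) / 2
Solving: λ = -5, 0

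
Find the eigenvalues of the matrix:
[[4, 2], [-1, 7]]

Characteristic equation: det(A - λI) = 0
λ² - (trace)λ + (det) = 0
trace = 4 + 7 = 11, det = (4)(7) - (2)(-1) = 30
λ² - (11)λ + (30) = 0
λ = (11 ± √((11)² - 4·(30))) / 2 = (11 ± √1) / 2
Solving: λ = 5, 6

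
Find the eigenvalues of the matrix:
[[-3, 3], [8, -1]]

Characteristic equation: det(A - λI) = 0
λ² - (trace)λ + (det) = 0
trace = -3 + -1 = -4, det = (-3)(-1) - (3)(8) = -21
λ² - (-4)λ + (-21) = 0
λ = (-4 ± √((-4)² - 4·(-21))) / 2 = (-4 ± √100) / 2
Solving: λ = -7, 3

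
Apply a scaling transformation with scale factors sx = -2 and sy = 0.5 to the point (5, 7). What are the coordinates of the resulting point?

Scaling matrix:
[[-2, 0], [0, 0.50]]
Result: (5 × -2, 7 × 0.5) = (-10, 3.5)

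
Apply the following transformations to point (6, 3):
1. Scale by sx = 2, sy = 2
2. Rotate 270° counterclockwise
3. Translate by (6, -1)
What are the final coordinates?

Step 1: Scale → (12, 6)
Step 2: Rotate 270° → (6, -12)
Step 3: Translate → (12, -13)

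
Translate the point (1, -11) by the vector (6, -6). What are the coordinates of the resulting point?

Translation by (6, -6) (homogeneous matrix [[1, 0, 6], [0, 1, -6], [0, 0, 1]]):
x' = 1 + 6 = 7
y' = -11 + -6 = -17
Result: (7, -17)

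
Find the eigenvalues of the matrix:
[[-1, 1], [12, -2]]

Characteristic equation: det(A - λI) = 0
λ² - (trace)λ + (det) = 0
trace = -1 + -2 = -3, det = (-1)(-2) - (1)(12) = -10
λ² - (-3)λ + (-10) = 0
λ = (-3 ± √((-3)² - 4·(-10))) / 2 = (-3 ± √49) / 2
Solving: λ = -5, 2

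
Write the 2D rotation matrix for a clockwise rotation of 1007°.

Rotation matrix formula: [[cos θ, -sin θ], [sin θ, cos θ]]
A clockwise rotation by 1007° is equivalent to a counterclockwise rotation by -1007°.
For θ = -1007°:
cos(-1007°) = 0.2924
sin(-1007°) = 0.9563
Result: [[0.2924, -0.9563], [0.9563, 0.2924]]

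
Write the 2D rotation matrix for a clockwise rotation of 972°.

Rotation matrix formula: [[cos θ, -sin θ], [sin θ, cos θ]]
A clockwise rotation by 972° is equivalent to a counterclockwise rotation by -972°.
For θ = -972°:
cos(-972°) = -0.3090
sin(-972°) = 0.9511
Result: [[-0.3090, -0.9511], [0.9511, -0.3090]]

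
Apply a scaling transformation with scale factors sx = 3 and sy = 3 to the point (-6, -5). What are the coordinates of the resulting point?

Scaling matrix:
[[3, 0], [0, 3]]
Result: (-6 × 3, -5 × 3) = (-18, -15)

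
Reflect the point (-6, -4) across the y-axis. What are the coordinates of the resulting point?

Reflection across y-axis: (-6, -4) → (6, -4)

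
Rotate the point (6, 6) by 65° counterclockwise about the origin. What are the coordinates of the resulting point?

Rotation matrix for 65°: [[cos 65°, -sin 65°], [sin 65°, cos 65°]] ≈ [[0.422618, -0.906308], [0.906308, 0.422618]]
[[0.422618, -0.906308], [0.906308, 0.422618]] × [6, 6]ᵀ ≈ [-2.9021, 7.9736]ᵀ
Result: (-2.9021, 7.9736)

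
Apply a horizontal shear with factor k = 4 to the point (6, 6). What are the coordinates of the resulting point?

Shear matrix for horizontal shear with factor k = 4:
[[1, 4], [0, 1]]
Result: (6, 6) → (30, 6)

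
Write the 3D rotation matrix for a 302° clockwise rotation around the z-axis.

Rotation matrix for clockwise 302° around z-axis:
A clockwise rotation by 302° is a counterclockwise rotation by -302°.
cos(-302°) = 0.5299, sin(-302°) = 0.8480
Result: [[0.5299, -0.8480, 0], [0.8480, 0.5299, 0], [0, 0, 1]]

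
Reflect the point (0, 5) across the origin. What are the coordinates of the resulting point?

Reflection across origin: (0, 5) → (0, -5)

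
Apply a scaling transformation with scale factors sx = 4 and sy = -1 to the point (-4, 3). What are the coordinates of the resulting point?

Scaling matrix:
[[4, 0], [0, -1]]
Result: (-4 × 4, 3 × -1) = (-16, -3)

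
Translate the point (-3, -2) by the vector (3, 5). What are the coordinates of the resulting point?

Translation by (3, 5) (homogeneous matrix [[1, 0, 3], [0, 1, 5], [0, 0, 1]]):
x' = -3 + 3 = 0
y' = -2 + 5 = 3
Result: (0, 3)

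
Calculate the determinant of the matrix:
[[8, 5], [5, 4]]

For a 2×2 matrix [[a, b], [c, d]], det = ad - bc
det = (8)(4) - (5)(5) = 32 - 25 = 7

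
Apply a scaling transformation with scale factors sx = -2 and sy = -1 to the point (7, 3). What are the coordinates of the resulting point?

Scaling matrix:
[[-2, 0], [0, -1]]
Result: (7 × -2, 3 × -1) = (-14, -3)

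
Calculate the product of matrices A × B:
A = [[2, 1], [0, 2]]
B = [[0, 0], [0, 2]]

Matrix multiplication:
C[0][0] = 2×0 + 1×0 = 0
C[0][1] = 2×0 + 1×2 = 2
C[1][0] = 0×0 + 2×0 = 0
C[1][1] = 0×0 + 2×2 = 4
Result: [[0, 2], [0, 4]]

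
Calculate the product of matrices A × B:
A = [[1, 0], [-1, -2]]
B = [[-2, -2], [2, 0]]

Matrix multiplication:
C[0][0] = 1×-2 + 0×2 = -2
C[0][1] = 1×-2 + 0×0 = -2
C[1][0] = -1×-2 + -2×2 = -2
C[1][1] = -1×-2 + -2×0 = 2
Result: [[-2, -2], [-2, 2]]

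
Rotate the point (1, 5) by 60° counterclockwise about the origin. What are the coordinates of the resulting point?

Rotation matrix for 60°: [[cos 60°, -sin 60°], [sin 60°, cos 60°]] ≈ [[0.500000, -0.866025], [0.866025, 0.500000]]
[[0.500000, -0.866025], [0.866025, 0.500000]] × [1, 5]ᵀ ≈ [-3.8301, 3.3660]ᵀ
Result: (-3.8301, 3.3660)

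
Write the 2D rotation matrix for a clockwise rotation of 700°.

Rotation matrix formula: [[cos θ, -sin θ], [sin θ, cos θ]]
A clockwise rotation by 700° is equivalent to a counterclockwise rotation by -700°.
For θ = -700°:
cos(-700°) = 0.9397
sin(-700°) = 0.3420
Result: [[0.9397, -0.3420], [0.3420, 0.9397]]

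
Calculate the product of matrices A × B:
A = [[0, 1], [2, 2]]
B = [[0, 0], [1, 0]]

Matrix multiplication:
C[0][0] = 0×0 + 1×1 = 1
C[0][1] = 0×0 + 1×0 = 0
C[1][0] = 2×0 + 2×1 = 2
C[1][1] = 2×0 + 2×0 = 0
Result: [[1, 0], [2, 0]]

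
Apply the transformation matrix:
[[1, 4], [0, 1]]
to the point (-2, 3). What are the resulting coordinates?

Matrix multiplication:
[[1, 4], [0, 1]] × [-2, 3]ᵀ
= [(1)(-2) + (4)(3), (0)(-2) + (1)(3)]ᵀ
= [10, 3]ᵀ
Result: (10, 3)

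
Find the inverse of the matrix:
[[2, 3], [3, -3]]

For [[a,b],[c,d]], inverse = (1/det)·[[d,-b],[-c,a]]
det = (2)(-3) - (3)(3) = -6 - 9 = -15
Inverse = (1/-15)·[[-3, -3], [-3, 2]]
= [[1/5, 1/5], [1/5, -2/15]]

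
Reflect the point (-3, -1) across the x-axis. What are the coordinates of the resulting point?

Reflection across x-axis: (-3, -1) → (-3, 1)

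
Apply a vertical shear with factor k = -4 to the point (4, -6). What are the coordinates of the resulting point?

Shear matrix for vertical shear with factor k = -4:
[[1, 0], [-4, 1]]
Result: (4, -6) → (4, -22)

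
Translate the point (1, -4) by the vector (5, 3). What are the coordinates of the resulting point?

Translation by (5, 3) (homogeneous matrix [[1, 0, 5], [0, 1, 3], [0, 0, 1]]):
x' = 1 + 5 = 6
y' = -4 + 3 = -1
Result: (6, -1)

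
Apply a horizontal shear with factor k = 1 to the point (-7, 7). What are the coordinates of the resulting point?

Shear matrix for horizontal shear with factor k = 1:
[[1, 1], [0, 1]]
Result: (-7, 7) → (0, 7)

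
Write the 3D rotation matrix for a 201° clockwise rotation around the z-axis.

Rotation matrix for clockwise 201° around z-axis:
A clockwise rotation by 201° is a counterclockwise rotation by -201°.
cos(-201°) = -0.9336, sin(-201°) = 0.3584
Result: [[-0.9336, -0.3584, 0], [0.3584, -0.9336, 0], [0, 0, 1]]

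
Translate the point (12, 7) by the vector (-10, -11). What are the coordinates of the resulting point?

Translation by (-10, -11) (homogeneous matrix [[1, 0, -10], [0, 1, -11], [0, 0, 1]]):
x' = 12 + -10 = 2
y' = 7 + -11 = -4
Result: (2, -4)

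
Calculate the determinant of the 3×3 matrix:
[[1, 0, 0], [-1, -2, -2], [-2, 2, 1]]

Expansion along first row:
det = 1·det([[-2,-2],[2,1]]) - 0·det([[-1,-2],[-2,1]]) + 0·det([[-1,-2],[-2,2]])
    = 1·(-2·1 - -2·2) - 0·(-1·1 - -2·-2) + 0·(-1·2 - -2·-2)
    = 1·2 - 0·-5 + 0·-6
    = 2 + 0 + 0 = 2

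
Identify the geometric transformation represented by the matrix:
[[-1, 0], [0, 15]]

This matrix represents: non-uniform scaling by sx = -1, sy = 15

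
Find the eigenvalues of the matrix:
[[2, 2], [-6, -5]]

Characteristic equation: det(A - λI) = 0
λ² - (trace)λ + (det) = 0
trace = 2 + -5 = -3, det = (2)(-5) - (2)(-6) = 2
λ² - (-3)λ + (2) = 0
λ = (-3 ± √((-3)² - 4·(2))) / 2 = (-3 ± √1) / 2
Solving: λ = -2, -1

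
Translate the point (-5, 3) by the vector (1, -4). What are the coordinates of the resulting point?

Translation by (1, -4) (homogeneous matrix [[1, 0, 1], [0, 1, -4], [0, 0, 1]]):
x' = -5 + 1 = -4
y' = 3 + -4 = -1
Result: (-4, -1)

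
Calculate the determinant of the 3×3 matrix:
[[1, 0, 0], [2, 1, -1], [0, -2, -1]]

Expansion along first row:
det = 1·det([[1,-1],[-2,-1]]) - 0·det([[2,-1],[0,-1]]) + 0·det([[2,1],[0,-2]])
    = 1·(1·-1 - -1·-2) - 0·(2·-1 - -1·0) + 0·(2·-2 - 1·0)
    = 1·-3 - 0·-2 + 0·-4
    = -3 + 0 + 0 = -3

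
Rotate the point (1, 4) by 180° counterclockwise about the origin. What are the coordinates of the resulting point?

Rotation matrix for 180°: [[cos 180°, -sin 180°], [sin 180°, cos 180°]] = [[-1, 0], [0, -1]]
[[-1, 0], [0, -1]] × [1, 4]ᵀ = [-1, -4]ᵀ
Result: (-1, -4)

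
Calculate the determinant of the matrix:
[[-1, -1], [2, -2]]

For a 2×2 matrix [[a, b], [c, d]], det = ad - bc
det = (-1)(-2) - (-1)(2) = 2 - -2 = 4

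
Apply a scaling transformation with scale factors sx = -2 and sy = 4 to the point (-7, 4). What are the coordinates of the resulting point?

Scaling matrix:
[[-2, 0], [0, 4]]
Result: (-7 × -2, 4 × 4) = (14, 16)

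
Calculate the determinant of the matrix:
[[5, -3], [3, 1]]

For a 2×2 matrix [[a, b], [c, d]], det = ad - bc
det = (5)(1) - (-3)(3) = 5 - -9 = 14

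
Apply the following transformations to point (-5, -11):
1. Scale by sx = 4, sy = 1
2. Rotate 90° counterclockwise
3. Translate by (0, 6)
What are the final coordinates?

Step 1: Scale → (-20, -11)
Step 2: Rotate 90° → (11, -20)
Step 3: Translate → (11, -14)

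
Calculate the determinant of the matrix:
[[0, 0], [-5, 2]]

For a 2×2 matrix [[a, b], [c, d]], det = ad - bc
det = (0)(2) - (0)(-5) = 0 - 0 = 0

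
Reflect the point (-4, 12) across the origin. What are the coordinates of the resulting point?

Reflection across origin: (-4, 12) → (4, -12)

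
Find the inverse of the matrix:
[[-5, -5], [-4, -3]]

For [[a,b],[c,d]], inverse = (1/det)·[[d,-b],[-c,a]]
det = (-5)(-3) - (-5)(-4) = 15 - 20 = -5
Inverse = (1/-5)·[[-3, 5], [4, -5]]
= [[3/5, -1], [-4/5, 1]]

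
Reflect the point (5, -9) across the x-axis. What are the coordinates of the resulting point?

Reflection across x-axis: (5, -9) → (5, 9)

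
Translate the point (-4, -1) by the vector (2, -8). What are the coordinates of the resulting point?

Translation by (2, -8) (homogeneous matrix [[1, 0, 2], [0, 1, -8], [0, 0, 1]]):
x' = -4 + 2 = -2
y' = -1 + -8 = -9
Result: (-2, -9)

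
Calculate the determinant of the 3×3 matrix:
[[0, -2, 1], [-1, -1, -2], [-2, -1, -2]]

Expansion along first row:
det = 0·det([[-1,-2],[-1,-2]]) - -2·det([[-1,-2],[-2,-2]]) + 1·det([[-1,-1],[-2,-1]])
    = 0·(-1·-2 - -2·-1) - -2·(-1·-2 - -2·-2) + 1·(-1·-1 - -1·-2)
    = 0·0 - -2·-2 + 1·-1
    = 0 + -4 + -1 = -5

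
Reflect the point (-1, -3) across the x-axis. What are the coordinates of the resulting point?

Reflection across x-axis: (-1, -3) → (-1, 3)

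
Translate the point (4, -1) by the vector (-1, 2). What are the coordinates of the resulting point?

Translation by (-1, 2) (homogeneous matrix [[1, 0, -1], [0, 1, 2], [0, 0, 1]]):
x' = 4 + -1 = 3
y' = -1 + 2 = 1
Result: (3, 1)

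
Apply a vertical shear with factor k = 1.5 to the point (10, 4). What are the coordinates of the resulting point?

Shear matrix for vertical shear with factor k = 1.5:
[[1, 0], [1.50, 1]]
Result: (10, 4) → (10, 19)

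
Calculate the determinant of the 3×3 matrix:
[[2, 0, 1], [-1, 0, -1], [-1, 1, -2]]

Expansion along first row:
det = 2·det([[0,-1],[1,-2]]) - 0·det([[-1,-1],[-1,-2]]) + 1·det([[-1,0],[-1,1]])
    = 2·(0·-2 - -1·1) - 0·(-1·-2 - -1·-1) + 1·(-1·1 - 0·-1)
    = 2·1 - 0·1 + 1·-1
    = 2 + 0 + -1 = 1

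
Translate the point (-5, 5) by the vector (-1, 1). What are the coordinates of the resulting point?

Translation by (-1, 1) (homogeneous matrix [[1, 0, -1], [0, 1, 1], [0, 0, 1]]):
x' = -5 + -1 = -6
y' = 5 + 1 = 6
Result: (-6, 6)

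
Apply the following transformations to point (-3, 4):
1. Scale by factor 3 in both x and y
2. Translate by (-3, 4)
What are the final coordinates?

Step 1: Scale (-3, 4) by 3 → (-9, 12)
Step 2: Translate by (-3, 4) → (-12, 16)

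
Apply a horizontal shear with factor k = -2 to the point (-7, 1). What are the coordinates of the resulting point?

Shear matrix for horizontal shear with factor k = -2:
[[1, -2], [0, 1]]
Result: (-7, 1) → (-9, 1)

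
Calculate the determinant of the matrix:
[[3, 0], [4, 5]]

For a 2×2 matrix [[a, b], [c, d]], det = ad - bc
det = (3)(5) - (0)(4) = 15 - 0 = 15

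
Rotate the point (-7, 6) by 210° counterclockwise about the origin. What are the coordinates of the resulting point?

Rotation matrix for 210°: [[cos 210°, -sin 210°], [sin 210°, cos 210°]] ≈ [[-0.866025, 0.500000], [-0.500000, -0.866025]]
[[-0.866025, 0.500000], [-0.500000, -0.866025]] × [-7, 6]ᵀ ≈ [9.0622, -1.6962]ᵀ
Result: (9.0622, -1.6962)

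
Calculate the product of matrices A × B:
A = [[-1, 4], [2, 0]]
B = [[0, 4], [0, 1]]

Matrix multiplication:
C[0][0] = -1×0 + 4×0 = 0
C[0][1] = -1×4 + 4×1 = 0
C[1][0] = 2×0 + 0×0 = 0
C[1][1] = 2×4 + 0×1 = 8
Result: [[0, 0], [0, 8]]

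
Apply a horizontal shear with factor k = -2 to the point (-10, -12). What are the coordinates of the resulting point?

Shear matrix for horizontal shear with factor k = -2:
[[1, -2], [0, 1]]
Result: (-10, -12) → (14, -12)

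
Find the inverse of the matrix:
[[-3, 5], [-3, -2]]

For [[a,b],[c,d]], inverse = (1/det)·[[d,-b],[-c,a]]
det = (-3)(-2) - (5)(-3) = 6 - -15 = 21
Inverse = (1/21)·[[-2, -5], [3, -3]]
= [[-2/21, -5/21], [1/7, -1/7]]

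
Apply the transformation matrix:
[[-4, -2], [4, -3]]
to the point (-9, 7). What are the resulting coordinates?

Matrix multiplication:
[[-4, -2], [4, -3]] × [-9, 7]ᵀ
= [(-4)(-9) + (-2)(7), (4)(-9) + (-3)(7)]ᵀ
= [22, -57]ᵀ
Result: (22, -57)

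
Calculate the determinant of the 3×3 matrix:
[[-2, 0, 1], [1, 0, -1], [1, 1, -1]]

Expansion along first row:
det = -2·det([[0,-1],[1,-1]]) - 0·det([[1,-1],[1,-1]]) + 1·det([[1,0],[1,1]])
    = -2·(0·-1 - -1·1) - 0·(1·-1 - -1·1) + 1·(1·1 - 0·1)
    = -2·1 - 0·0 + 1·1
    = -2 + 0 + 1 = -1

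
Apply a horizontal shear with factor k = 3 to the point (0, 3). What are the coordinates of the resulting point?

Shear matrix for horizontal shear with factor k = 3:
[[1, 3], [0, 1]]
Result: (0, 3) → (9, 3)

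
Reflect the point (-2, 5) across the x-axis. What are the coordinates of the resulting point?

Reflection across x-axis: (-2, 5) → (-2, -5)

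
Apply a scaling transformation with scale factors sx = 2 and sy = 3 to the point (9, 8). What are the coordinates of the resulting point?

Scaling matrix:
[[2, 0], [0, 3]]
Result: (9 × 2, 8 × 3) = (18, 24)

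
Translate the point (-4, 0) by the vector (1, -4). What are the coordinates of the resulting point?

Translation by (1, -4) (homogeneous matrix [[1, 0, 1], [0, 1, -4], [0, 0, 1]]):
x' = -4 + 1 = -3
y' = 0 + -4 = -4
Result: (-3, -4)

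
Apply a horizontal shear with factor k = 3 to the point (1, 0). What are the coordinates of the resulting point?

Shear matrix for horizontal shear with factor k = 3:
[[1, 3], [0, 1]]
Result: (1, 0) → (1, 0)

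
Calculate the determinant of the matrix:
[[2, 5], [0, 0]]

For a 2×2 matrix [[a, b], [c, d]], det = ad - bc
det = (2)(0) - (5)(0) = 0 - 0 = 0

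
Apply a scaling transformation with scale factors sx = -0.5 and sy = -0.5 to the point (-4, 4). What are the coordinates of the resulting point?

Scaling matrix:
[[-0.50, 0], [0, -0.50]]
Result: (-4 × -0.5, 4 × -0.5) = (2, -2)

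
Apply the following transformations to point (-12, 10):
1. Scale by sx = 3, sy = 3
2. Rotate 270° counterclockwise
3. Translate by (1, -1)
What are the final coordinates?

Step 1: Scale → (-36, 30)
Step 2: Rotate 270° → (30, 36)
Step 3: Translate → (31, 35)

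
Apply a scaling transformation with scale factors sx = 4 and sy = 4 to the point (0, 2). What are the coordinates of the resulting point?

Scaling matrix:
[[4, 0], [0, 4]]
Result: (0 × 4, 2 × 4) = (0, 8)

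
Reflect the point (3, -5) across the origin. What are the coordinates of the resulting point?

Reflection across origin: (3, -5) → (-3, 5)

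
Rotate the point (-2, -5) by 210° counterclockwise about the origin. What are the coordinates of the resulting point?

Rotation matrix for 210°: [[cos 210°, -sin 210°], [sin 210°, cos 210°]] ≈ [[-0.866025, 0.500000], [-0.500000, -0.866025]]
[[-0.866025, 0.500000], [-0.500000, -0.866025]] × [-2, -5]ᵀ ≈ [-0.7679, 5.3301]ᵀ
Result: (-0.7679, 5.3301)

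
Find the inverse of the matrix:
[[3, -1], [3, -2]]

For [[a,b],[c,d]], inverse = (1/det)·[[d,-b],[-c,a]]
det = (3)(-2) - (-1)(3) = -6 - -3 = -3
Inverse = (1/-3)·[[-2, 1], [-3, 3]]
= [[2/3, -1/3], [1, -1]]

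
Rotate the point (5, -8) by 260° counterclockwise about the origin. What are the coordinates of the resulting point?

Rotation matrix for 260°: [[cos 260°, -sin 260°], [sin 260°, cos 260°]] ≈ [[-0.173648, 0.984808], [-0.984808, -0.173648]]
[[-0.173648, 0.984808], [-0.984808, -0.173648]] × [5, -8]ᵀ ≈ [-8.7467, -3.5349]ᵀ
Result: (-8.7467, -3.5349)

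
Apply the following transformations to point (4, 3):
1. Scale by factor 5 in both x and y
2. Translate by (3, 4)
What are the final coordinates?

Step 1: Scale (4, 3) by 5 → (20, 15)
Step 2: Translate by (3, 4) → (23, 19)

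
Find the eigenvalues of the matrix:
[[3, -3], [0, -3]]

Characteristic equation: det(A - λI) = 0
λ² - (trace)λ + (det) = 0
trace = 3 + -3 = 0, det = (3)(-3) - (-3)(0) = -9
λ² - (0)λ + (-9) = 0
λ = (0 ± √((0)² - 4·(-9))) / 2 = (0 ± √36) / 2
Solving: λ = -3, 3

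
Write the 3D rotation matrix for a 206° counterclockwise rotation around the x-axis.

Rotation matrix for counterclockwise 206° around x-axis:
cos(206°) = -0.8988, sin(206°) = -0.4384
Result: [[1, 0, 0], [0, -0.8988, 0.4384], [0, -0.4384, -0.8988]]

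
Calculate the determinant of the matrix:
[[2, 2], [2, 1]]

For a 2×2 matrix [[a, b], [c, d]], det = ad - bc
det = (2)(1) - (2)(2) = 2 - 4 = -2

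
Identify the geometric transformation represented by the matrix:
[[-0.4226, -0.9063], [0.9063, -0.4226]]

This matrix represents: rotation by 115° counterclockwise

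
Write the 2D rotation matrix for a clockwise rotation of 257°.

Rotation matrix formula: [[cos θ, -sin θ], [sin θ, cos θ]]
A clockwise rotation by 257° is equivalent to a counterclockwise rotation by -257°.
For θ = -257°:
cos(-257°) = -0.2250
sin(-257°) = 0.9744
Result: [[-0.2250, -0.9744], [0.9744, -0.2250]]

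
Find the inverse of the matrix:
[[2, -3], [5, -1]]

For [[a,b],[c,d]], inverse = (1/det)·[[d,-b],[-c,a]]
det = (2)(-1) - (-3)(5) = -2 - -15 = 13
Inverse = (1/13)·[[-1, 3], [-5, 2]]
= [[-1/13, 3/13], [-5/13, 2/13]]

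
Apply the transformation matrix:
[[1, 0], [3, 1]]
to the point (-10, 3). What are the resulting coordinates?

Matrix multiplication:
[[1, 0], [3, 1]] × [-10, 3]ᵀ
= [(1)(-10) + (0)(3), (3)(-10) + (1)(3)]ᵀ
= [-10, -27]ᵀ
Result: (-10, -27)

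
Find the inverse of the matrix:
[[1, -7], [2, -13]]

For [[a,b],[c,d]], inverse = (1/det)·[[d,-b],[-c,a]]
det = (1)(-13) - (-7)(2) = -13 - -14 = 1
Inverse = [[-13, 7], [-2, 1]]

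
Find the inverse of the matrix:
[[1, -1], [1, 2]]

For [[a,b],[c,d]], inverse = (1/det)·[[d,-b],[-c,a]]
det = (1)(2) - (-1)(1) = 2 - -1 = 3
Inverse = (1/3)·[[2, 1], [-1, 1]]
= [[2/3, 1/3], [-1/3, 1/3]]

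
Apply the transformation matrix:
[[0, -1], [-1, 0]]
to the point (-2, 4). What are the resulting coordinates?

Matrix multiplication:
[[0, -1], [-1, 0]] × [-2, 4]ᵀ
= [(0)(-2) + (-1)(4), (-1)(-2) + (0)(4)]ᵀ
= [-4, 2]ᵀ
Result: (-4, 2)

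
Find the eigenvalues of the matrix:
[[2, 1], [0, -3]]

Characteristic equation: det(A - λI) = 0
λ² - (trace)λ + (det) = 0
trace = 2 + -3 = -1, det = (2)(-3) - (1)(0) = -6
λ² - (-1)λ + (-6) = 0
λ = (-1 ± √((-1)² - 4·(-6))) / 2 = (-1 ± √25) / 2
Solving: λ = -3, 2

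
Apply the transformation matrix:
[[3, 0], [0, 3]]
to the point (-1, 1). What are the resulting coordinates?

Matrix multiplication:
[[3, 0], [0, 3]] × [-1, 1]ᵀ
= [(3)(-1) + (0)(1), (0)(-1) + (3)(1)]ᵀ
= [-3, 3]ᵀ
Result: (-3, 3)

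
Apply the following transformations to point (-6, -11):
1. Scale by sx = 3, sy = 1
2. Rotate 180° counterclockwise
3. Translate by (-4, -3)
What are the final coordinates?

Step 1: Scale → (-18, -11)
Step 2: Rotate 180° → (18, 11)
Step 3: Translate → (14, 8)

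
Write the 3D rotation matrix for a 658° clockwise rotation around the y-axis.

Rotation matrix for clockwise 658° around y-axis:
A clockwise rotation by 658° is a counterclockwise rotation by -658°.
cos(-658°) = 0.4695, sin(-658°) = 0.8829
Result: [[0.4695, 0, 0.8829], [0, 1, 0], [-0.8829, 0, 0.4695]]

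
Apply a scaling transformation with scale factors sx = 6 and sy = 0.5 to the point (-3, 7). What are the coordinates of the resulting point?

Scaling matrix:
[[6, 0], [0, 0.50]]
Result: (-3 × 6, 7 × 0.5) = (-18, 3.5)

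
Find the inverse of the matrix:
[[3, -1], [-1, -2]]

For [[a,b],[c,d]], inverse = (1/det)·[[d,-b],[-c,a]]
det = (3)(-2) - (-1)(-1) = -6 - 1 = -7
Inverse = (1/-7)·[[-2, 1], [1, 3]]
= [[2/7, -1/7], [-1/7, -3/7]]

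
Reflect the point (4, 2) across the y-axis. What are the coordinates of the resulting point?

Reflection across y-axis: (4, 2) → (-4, 2)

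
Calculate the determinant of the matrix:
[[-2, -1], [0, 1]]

For a 2×2 matrix [[a, b], [c, d]], det = ad - bc
det = (-2)(1) - (-1)(0) = -2 - 0 = -2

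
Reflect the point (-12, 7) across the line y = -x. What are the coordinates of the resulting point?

Reflection across line y = -x: (-12, 7) → (-7, 12)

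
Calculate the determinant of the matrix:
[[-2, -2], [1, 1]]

For a 2×2 matrix [[a, b], [c, d]], det = ad - bc
det = (-2)(1) - (-2)(1) = -2 - -2 = 0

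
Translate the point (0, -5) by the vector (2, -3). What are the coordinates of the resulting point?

Translation by (2, -3) (homogeneous matrix [[1, 0, 2], [0, 1, -3], [0, 0, 1]]):
x' = 0 + 2 = 2
y' = -5 + -3 = -8
Result: (2, -8)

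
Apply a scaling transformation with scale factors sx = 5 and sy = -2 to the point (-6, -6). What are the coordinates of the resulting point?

Scaling matrix:
[[5, 0], [0, -2]]
Result: (-6 × 5, -6 × -2) = (-30, 12)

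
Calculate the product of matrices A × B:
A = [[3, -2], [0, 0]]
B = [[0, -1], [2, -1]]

Matrix multiplication:
C[0][0] = 3×0 + -2×2 = -4
C[0][1] = 3×-1 + -2×-1 = -1
C[1][0] = 0×0 + 0×2 = 0
C[1][1] = 0×-1 + 0×-1 = 0
Result: [[-4, -1], [0, 0]]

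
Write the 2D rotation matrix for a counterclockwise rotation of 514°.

Rotation matrix formula: [[cos θ, -sin θ], [sin θ, cos θ]]
For θ = 514°:
cos(514°) = -0.8988
sin(514°) = 0.4384
Result: [[-0.8988, -0.4384], [0.4384, -0.8988]]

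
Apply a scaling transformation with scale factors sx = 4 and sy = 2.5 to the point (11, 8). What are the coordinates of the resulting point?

Scaling matrix:
[[4, 0], [0, 2.50]]
Result: (11 × 4, 8 × 2.5) = (44, 20)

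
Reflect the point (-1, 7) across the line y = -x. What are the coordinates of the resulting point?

Reflection across line y = -x: (-1, 7) → (-7, 1)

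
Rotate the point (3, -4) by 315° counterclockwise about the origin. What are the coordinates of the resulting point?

Rotation matrix for 315°: [[cos 315°, -sin 315°], [sin 315°, cos 315°]] ≈ [[0.707107, 0.707107], [-0.707107, 0.707107]]
[[0.707107, 0.707107], [-0.707107, 0.707107]] × [3, -4]ᵀ ≈ [-0.7071, -4.9497]ᵀ
Result: (-0.7071, -4.9497)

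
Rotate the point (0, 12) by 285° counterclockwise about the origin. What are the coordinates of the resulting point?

Rotation matrix for 285°: [[cos 285°, -sin 285°], [sin 285°, cos 285°]] ≈ [[0.258819, 0.965926], [-0.965926, 0.258819]]
[[0.258819, 0.965926], [-0.965926, 0.258819]] × [0, 12]ᵀ ≈ [11.5911, 3.1058]ᵀ
Result: (11.5911, 3.1058)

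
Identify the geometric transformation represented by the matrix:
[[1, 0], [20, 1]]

This matrix represents: vertical shear with factor 20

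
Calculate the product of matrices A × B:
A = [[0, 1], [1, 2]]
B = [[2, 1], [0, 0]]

Matrix multiplication:
C[0][0] = 0×2 + 1×0 = 0
C[0][1] = 0×1 + 1×0 = 0
C[1][0] = 1×2 + 2×0 = 2
C[1][1] = 1×1 + 2×0 = 1
Result: [[0, 0], [2, 1]]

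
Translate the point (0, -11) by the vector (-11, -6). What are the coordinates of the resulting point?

Translation by (-11, -6) (homogeneous matrix [[1, 0, -11], [0, 1, -6], [0, 0, 1]]):
x' = 0 + -11 = -11
y' = -11 + -6 = -17
Result: (-11, -17)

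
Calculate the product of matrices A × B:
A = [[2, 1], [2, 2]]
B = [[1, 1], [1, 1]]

Matrix multiplication:
C[0][0] = 2×1 + 1×1 = 3
C[0][1] = 2×1 + 1×1 = 3
C[1][0] = 2×1 + 2×1 = 4
C[1][1] = 2×1 + 2×1 = 4
Result: [[3, 3], [4, 4]]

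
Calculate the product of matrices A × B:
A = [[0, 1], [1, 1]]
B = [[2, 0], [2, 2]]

Matrix multiplication:
C[0][0] = 0×2 + 1×2 = 2
C[0][1] = 0×0 + 1×2 = 2
C[1][0] = 1×2 + 1×2 = 4
C[1][1] = 1×0 + 1×2 = 2
Result: [[2, 2], [4, 2]]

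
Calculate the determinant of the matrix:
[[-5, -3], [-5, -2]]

For a 2×2 matrix [[a, b], [c, d]], det = ad - bc
det = (-5)(-2) - (-3)(-5) = 10 - 15 = -5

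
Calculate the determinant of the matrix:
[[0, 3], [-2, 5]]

For a 2×2 matrix [[a, b], [c, d]], det = ad - bc
det = (0)(5) - (3)(-2) = 0 - -6 = 6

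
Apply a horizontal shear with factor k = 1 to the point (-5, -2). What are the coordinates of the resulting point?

Shear matrix for horizontal shear with factor k = 1:
[[1, 1], [0, 1]]
Result: (-5, -2) → (-7, -2)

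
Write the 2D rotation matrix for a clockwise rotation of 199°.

Rotation matrix formula: [[cos θ, -sin θ], [sin θ, cos θ]]
A clockwise rotation by 199° is equivalent to a counterclockwise rotation by -199°.
For θ = -199°:
cos(-199°) = -0.9455
sin(-199°) = 0.3256
Result: [[-0.9455, -0.3256], [0.3256, -0.9455]]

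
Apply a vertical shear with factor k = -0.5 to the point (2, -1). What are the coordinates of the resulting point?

Shear matrix for vertical shear with factor k = -0.5:
[[1, 0], [-0.50, 1]]
Result: (2, -1) → (2, -2)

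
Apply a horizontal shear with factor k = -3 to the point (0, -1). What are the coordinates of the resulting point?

Shear matrix for horizontal shear with factor k = -3:
[[1, -3], [0, 1]]
Result: (0, -1) → (3, -1)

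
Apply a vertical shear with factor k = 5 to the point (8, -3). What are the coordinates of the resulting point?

Shear matrix for vertical shear with factor k = 5:
[[1, 0], [5, 1]]
Result: (8, -3) → (8, 37)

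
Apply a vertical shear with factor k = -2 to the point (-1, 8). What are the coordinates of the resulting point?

Shear matrix for vertical shear with factor k = -2:
[[1, 0], [-2, 1]]
Result: (-1, 8) → (-1, 10)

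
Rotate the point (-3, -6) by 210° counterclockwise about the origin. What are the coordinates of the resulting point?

Rotation matrix for 210°: [[cos 210°, -sin 210°], [sin 210°, cos 210°]] ≈ [[-0.866025, 0.500000], [-0.500000, -0.866025]]
[[-0.866025, 0.500000], [-0.500000, -0.866025]] × [-3, -6]ᵀ ≈ [-0.4019, 6.6962]ᵀ
Result: (-0.4019, 6.6962)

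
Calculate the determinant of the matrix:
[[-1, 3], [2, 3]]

For a 2×2 matrix [[a, b], [c, d]], det = ad - bc
det = (-1)(3) - (3)(2) = -3 - 6 = -9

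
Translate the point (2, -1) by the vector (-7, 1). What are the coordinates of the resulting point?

Translation by (-7, 1) (homogeneous matrix [[1, 0, -7], [0, 1, 1], [0, 0, 1]]):
x' = 2 + -7 = -5
y' = -1 + 1 = 0
Result: (-5, 0)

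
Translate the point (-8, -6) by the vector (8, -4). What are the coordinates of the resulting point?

Translation by (8, -4) (homogeneous matrix [[1, 0, 8], [0, 1, -4], [0, 0, 1]]):
x' = -8 + 8 = 0
y' = -6 + -4 = -10
Result: (0, -10)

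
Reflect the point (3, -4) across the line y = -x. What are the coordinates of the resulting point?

Reflection across line y = -x: (3, -4) → (4, -3)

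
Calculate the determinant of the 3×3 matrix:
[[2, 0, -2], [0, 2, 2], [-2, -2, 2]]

Expansion along first row:
det = 2·det([[2,2],[-2,2]]) - 0·det([[0,2],[-2,2]]) + -2·det([[0,2],[-2,-2]])
    = 2·(2·2 - 2·-2) - 0·(0·2 - 2·-2) + -2·(0·-2 - 2·-2)
    = 2·8 - 0·4 + -2·4
    = 16 + 0 + -8 = 8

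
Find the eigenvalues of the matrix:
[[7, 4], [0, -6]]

Characteristic equation: det(A - λI) = 0
λ² - (trace)λ + (det) = 0
trace = 7 + -6 = 1, det = (7)(-6) - (4)(0) = -42
λ² - (1)λ + (-42) = 0
λ = (1 ± √((1)² - 4·(-42))) / 2 = (1 ± √169) / 2
Solving: λ = -6, 7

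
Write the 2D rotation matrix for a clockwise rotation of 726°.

Rotation matrix formula: [[cos θ, -sin θ], [sin θ, cos θ]]
A clockwise rotation by 726° is equivalent to a counterclockwise rotation by -726°.
For θ = -726°:
cos(-726°) = 0.9945
sin(-726°) = -0.1045
Result: [[0.9945, 0.1045], [-0.1045, 0.9945]]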